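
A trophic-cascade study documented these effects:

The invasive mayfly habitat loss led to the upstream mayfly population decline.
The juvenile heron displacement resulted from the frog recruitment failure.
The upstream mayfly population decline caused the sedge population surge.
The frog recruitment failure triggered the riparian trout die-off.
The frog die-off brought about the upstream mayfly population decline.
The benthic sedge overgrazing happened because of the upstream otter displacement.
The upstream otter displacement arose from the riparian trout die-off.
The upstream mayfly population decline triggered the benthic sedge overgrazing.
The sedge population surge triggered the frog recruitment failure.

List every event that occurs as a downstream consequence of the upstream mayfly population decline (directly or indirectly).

the benthic sedge overgrazing, the frog recruitment failure, the juvenile heron displacement, the riparian trout die-off, the sedge population surge, the upstream otter displacement

Direct effects: the sedge population surge, the benthic sedge overgrazing.
2 steps out: the frog recruitment failure.
3 steps out: the riparian trout die-off, the juvenile heron displacement.
4 steps out: the upstream otter displacement.
Not reachable from it: the invasive mayfly habitat loss, the frog die-off.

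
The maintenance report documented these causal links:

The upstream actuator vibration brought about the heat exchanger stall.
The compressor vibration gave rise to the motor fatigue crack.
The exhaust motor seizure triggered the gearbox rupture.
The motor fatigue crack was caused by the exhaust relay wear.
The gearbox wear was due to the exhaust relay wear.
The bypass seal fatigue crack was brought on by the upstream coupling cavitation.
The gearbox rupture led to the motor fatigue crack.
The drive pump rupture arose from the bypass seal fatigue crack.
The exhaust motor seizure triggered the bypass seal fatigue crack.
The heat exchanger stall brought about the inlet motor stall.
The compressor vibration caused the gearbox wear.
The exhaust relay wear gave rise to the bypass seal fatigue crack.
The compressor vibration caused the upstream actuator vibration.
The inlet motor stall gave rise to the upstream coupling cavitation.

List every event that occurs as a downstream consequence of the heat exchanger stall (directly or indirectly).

Direct effects: the inlet motor stall.
2 steps out: the upstream coupling cavitation.
3 steps out: the bypass seal fatigue crack.
4 steps out: the drive pump rupture.
Not reachable from it: the compressor vibration, the upstream actuator vibration, the exhaust relay wear, the gearbox wear, the exhaust motor seizure, the gearbox rupture, the motor fatigue crack.

the bypass seal fatigue crack, the drive pump rupture, the inlet motor stall, the upstream coupling cavitation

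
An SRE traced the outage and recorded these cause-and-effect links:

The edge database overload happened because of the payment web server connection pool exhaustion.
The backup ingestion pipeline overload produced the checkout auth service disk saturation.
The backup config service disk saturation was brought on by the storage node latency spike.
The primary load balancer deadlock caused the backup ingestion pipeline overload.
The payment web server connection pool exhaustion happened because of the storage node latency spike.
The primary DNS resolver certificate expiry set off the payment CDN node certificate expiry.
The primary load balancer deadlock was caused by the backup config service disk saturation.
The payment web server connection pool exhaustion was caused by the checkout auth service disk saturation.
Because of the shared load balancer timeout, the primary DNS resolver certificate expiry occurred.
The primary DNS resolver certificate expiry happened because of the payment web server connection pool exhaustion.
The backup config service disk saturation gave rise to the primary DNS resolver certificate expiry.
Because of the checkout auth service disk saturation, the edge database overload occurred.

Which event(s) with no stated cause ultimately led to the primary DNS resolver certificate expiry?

Tracing upstream from the primary DNS resolver certificate expiry: the primary DNS resolver certificate expiry ← the backup config service disk saturation ← the storage node latency spike.
A separate upstream branch: the primary DNS resolver certificate expiry ← the shared load balancer timeout.
Each of those chain origins has no stated cause.

the shared load balancer timeout, the storage node latency spike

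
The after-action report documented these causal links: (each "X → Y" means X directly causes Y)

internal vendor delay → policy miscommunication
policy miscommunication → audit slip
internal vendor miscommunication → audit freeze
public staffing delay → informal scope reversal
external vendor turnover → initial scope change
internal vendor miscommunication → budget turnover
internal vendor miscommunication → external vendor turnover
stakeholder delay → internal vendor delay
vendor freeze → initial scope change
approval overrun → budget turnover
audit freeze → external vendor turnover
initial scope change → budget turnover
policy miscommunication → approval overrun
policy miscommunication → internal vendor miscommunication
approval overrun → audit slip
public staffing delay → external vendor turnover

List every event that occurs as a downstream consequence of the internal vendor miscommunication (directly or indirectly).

Direct effects: the audit freeze, the external vendor turnover, the budget turnover.
2 steps out: the initial scope change.
Not reachable from it: the public staffing delay, the stakeholder delay, the internal vendor delay, the policy miscommunication, the informal scope reversal, the approval overrun, the audit slip, the vendor freeze.

the audit freeze, the budget turnover, the external vendor turnover, the initial scope change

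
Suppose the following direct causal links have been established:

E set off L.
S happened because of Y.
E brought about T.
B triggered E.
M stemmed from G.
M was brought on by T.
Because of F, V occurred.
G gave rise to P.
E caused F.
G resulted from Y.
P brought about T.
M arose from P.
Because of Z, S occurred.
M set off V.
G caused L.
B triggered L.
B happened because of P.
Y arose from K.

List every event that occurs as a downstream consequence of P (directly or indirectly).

Direct effects: B, T, M.
2 steps out: E, L, V.
3 steps out: F.
Not reachable from it: K, Y, G, S, Z.

B, E, F, L, M, T, V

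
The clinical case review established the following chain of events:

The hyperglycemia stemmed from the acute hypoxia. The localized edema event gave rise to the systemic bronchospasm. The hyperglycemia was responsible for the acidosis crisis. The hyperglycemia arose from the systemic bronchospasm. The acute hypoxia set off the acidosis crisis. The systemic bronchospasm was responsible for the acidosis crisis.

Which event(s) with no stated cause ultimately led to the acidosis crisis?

Tracing upstream from the acidosis crisis: the acidosis crisis ← the systemic bronchospasm ← the localized edema event.
A separate upstream branch: the acidosis crisis ← the acute hypoxia.
Each of those chain origins has no stated cause.

the acute hypoxia, the localized edema event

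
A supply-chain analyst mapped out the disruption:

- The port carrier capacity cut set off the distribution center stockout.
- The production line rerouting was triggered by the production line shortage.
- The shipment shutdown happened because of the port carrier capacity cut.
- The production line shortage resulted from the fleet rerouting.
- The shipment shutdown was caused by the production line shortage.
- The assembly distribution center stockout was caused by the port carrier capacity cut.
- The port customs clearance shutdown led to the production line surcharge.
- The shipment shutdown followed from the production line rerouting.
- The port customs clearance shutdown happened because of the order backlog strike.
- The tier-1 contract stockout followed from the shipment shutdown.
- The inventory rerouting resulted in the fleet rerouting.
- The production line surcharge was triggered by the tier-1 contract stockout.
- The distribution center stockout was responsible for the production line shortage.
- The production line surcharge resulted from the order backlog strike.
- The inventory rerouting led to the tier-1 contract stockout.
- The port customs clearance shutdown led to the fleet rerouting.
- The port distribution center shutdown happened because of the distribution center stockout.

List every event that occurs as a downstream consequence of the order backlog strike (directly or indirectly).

Direct effects: the port customs clearance shutdown, the production line surcharge.
2 steps out: the fleet rerouting.
3 steps out: the production line shortage.
4 steps out: the production line rerouting, the shipment shutdown.
5 steps out: the tier-1 contract stockout.
Not reachable from it: the port carrier capacity cut, the assembly distribution center stockout, the distribution center stockout, the port distribution center shutdown, the inventory rerouting.

the fleet rerouting, the port customs clearance shutdown, the production line rerouting, the production line shortage, the production line surcharge, the shipment shutdown, the tier-1 contract stockout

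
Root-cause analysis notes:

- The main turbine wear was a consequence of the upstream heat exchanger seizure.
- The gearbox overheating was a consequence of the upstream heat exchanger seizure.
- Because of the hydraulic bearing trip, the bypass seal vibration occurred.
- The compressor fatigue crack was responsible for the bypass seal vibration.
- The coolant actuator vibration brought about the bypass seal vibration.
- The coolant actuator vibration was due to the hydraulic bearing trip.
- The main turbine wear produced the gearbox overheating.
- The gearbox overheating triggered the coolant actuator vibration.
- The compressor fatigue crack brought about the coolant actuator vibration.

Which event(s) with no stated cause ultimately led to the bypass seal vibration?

the compressor fatigue crack, the hydraulic bearing trip, the upstream heat exchanger seizure

Tracing upstream from the bypass seal vibration: the bypass seal vibration ← the coolant actuator vibration ← the gearbox overheating ← the upstream heat exchanger seizure.
A separate upstream branch: the bypass seal vibration ← the compressor fatigue crack.
A separate upstream branch: the bypass seal vibration ← the hydraulic bearing trip.
Each of those chain origins has no stated cause.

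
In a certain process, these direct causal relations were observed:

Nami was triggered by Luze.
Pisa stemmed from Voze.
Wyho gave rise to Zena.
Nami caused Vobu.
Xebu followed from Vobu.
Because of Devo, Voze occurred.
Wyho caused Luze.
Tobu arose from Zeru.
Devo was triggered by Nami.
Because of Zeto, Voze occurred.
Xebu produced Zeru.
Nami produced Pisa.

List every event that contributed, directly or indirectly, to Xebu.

Luze, Nami, Vobu, Wyho

Immediate cause of Xebu: Vobu.
Further upstream: Wyho, Luze, Nami.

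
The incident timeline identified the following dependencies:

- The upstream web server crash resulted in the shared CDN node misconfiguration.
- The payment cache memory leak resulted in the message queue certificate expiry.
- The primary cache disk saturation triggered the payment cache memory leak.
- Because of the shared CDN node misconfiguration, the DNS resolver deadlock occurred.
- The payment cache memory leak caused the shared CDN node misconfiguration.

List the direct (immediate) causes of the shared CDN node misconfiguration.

the payment cache memory leak, the upstream web server crash

Upstream contributors include the primary cache disk saturation, but only the payment cache memory leak, the upstream web server crash feed directly into the shared CDN node misconfiguration.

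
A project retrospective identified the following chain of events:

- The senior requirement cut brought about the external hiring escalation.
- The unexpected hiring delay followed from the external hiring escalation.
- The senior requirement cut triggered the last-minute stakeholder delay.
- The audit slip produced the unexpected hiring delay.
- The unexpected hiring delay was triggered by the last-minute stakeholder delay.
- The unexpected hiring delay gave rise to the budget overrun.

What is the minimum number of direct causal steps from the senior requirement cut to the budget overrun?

Shortest chain: the senior requirement cut → the last-minute stakeholder delay → the unexpected hiring delay → the budget overrun.

3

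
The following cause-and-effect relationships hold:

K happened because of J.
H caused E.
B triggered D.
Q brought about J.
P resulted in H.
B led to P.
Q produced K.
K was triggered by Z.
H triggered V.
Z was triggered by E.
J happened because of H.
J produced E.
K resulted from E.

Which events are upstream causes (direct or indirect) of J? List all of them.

B, H, P, Q

Immediate causes of J: H, Q.
Further upstream: B, P.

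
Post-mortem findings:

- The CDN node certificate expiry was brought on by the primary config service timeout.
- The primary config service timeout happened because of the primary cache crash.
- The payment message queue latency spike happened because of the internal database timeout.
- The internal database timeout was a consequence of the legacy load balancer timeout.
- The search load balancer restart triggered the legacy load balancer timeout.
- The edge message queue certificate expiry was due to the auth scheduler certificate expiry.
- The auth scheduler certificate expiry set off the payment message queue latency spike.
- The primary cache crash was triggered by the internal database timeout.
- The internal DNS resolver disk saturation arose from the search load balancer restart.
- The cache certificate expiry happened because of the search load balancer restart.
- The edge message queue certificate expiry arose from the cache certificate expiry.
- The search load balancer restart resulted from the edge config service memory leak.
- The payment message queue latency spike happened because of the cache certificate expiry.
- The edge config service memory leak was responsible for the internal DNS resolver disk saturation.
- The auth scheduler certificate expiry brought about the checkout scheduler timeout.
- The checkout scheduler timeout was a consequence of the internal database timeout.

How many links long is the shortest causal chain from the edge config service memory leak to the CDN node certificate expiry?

Shortest chain: the edge config service memory leak → the search load balancer restart → the legacy load balancer timeout → the internal database timeout → the primary cache crash → the primary config service timeout → the CDN node certificate expiry.

6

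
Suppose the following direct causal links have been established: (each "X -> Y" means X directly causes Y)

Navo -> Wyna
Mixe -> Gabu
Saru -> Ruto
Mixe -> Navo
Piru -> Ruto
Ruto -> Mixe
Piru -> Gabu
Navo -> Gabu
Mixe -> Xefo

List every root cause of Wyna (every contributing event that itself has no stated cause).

Piru, Saru

Tracing upstream from Wyna: Wyna ← Navo ← Mixe ← Ruto ← Piru.
A separate upstream branch: Wyna ← Navo ← Mixe ← Ruto ← Saru.
Each of those chain origins has no stated cause.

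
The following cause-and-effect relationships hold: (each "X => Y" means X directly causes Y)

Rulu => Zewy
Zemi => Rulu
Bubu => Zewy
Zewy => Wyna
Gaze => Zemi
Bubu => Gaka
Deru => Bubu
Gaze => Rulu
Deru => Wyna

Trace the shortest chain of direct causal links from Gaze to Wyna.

Gaze → Rulu
Rulu → Zewy
Zewy → Wyna
Length: 3 steps.

Gaze → Rulu → Zewy → Wyna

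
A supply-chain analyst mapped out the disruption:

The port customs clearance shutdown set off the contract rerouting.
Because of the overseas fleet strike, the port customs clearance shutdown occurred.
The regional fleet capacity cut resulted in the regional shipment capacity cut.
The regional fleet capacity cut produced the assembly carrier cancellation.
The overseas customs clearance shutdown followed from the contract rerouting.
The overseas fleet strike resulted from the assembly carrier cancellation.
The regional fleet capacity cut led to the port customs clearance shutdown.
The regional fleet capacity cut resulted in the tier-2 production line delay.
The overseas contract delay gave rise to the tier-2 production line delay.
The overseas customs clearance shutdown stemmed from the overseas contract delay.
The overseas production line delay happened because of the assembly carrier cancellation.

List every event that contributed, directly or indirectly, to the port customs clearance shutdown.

Immediate causes of the port customs clearance shutdown: the regional fleet capacity cut, the overseas fleet strike.
Further upstream: the assembly carrier cancellation.

the assembly carrier cancellation, the overseas fleet strike, the regional fleet capacity cut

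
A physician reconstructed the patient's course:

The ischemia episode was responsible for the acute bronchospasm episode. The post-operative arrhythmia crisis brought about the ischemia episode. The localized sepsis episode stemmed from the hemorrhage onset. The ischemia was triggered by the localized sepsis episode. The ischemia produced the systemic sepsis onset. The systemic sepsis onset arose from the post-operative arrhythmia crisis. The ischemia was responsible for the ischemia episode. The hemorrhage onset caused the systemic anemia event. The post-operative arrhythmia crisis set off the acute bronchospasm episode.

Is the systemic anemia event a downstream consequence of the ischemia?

No

The ischemia leads to the systemic sepsis onset, the ischemia episode, the acute bronchospasm episode; the systemic anemia event is not among them.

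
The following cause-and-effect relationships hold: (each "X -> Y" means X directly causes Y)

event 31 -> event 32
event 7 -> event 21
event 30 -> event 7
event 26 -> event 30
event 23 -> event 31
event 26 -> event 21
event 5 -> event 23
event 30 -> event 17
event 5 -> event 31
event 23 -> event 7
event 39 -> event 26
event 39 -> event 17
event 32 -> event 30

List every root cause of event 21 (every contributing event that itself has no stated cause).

Tracing upstream from event 21: event 21 ← event 7 ← event 23 ← event 5.
A separate upstream branch: event 21 ← event 26 ← event 39.
Each of those chain origins has no stated cause.

event 39, event 5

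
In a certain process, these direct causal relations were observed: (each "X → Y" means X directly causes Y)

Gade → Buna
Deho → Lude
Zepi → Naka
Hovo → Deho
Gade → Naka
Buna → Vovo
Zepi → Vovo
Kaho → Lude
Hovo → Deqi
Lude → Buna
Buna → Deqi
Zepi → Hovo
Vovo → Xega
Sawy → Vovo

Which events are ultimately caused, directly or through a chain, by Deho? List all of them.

Buna, Deqi, Lude, Vovo, Xega

Direct effects: Lude.
2 steps out: Buna.
3 steps out: Vovo, Deqi.
4 steps out: Xega.
Not reachable from it: Gade, Zepi, Naka, Kaho, Hovo, Sawy.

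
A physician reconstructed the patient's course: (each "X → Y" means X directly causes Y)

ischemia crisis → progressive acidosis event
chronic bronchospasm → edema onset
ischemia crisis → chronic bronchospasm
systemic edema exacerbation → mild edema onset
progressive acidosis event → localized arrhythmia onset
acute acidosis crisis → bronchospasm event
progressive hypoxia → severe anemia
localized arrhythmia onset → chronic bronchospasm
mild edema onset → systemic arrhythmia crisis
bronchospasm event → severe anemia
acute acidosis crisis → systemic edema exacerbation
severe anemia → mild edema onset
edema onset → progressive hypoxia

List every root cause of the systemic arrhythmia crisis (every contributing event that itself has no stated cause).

Tracing upstream from the systemic arrhythmia crisis: the systemic arrhythmia crisis ← the mild edema onset ← the systemic edema exacerbation ← the acute acidosis crisis.
A separate upstream branch: the systemic arrhythmia crisis ← the mild edema onset ← the severe anemia ← the progressive hypoxia ← the edema onset ← the chronic bronchospasm ← the ischemia crisis.
Each of those chain origins has no stated cause.

the acute acidosis crisis, the ischemia crisis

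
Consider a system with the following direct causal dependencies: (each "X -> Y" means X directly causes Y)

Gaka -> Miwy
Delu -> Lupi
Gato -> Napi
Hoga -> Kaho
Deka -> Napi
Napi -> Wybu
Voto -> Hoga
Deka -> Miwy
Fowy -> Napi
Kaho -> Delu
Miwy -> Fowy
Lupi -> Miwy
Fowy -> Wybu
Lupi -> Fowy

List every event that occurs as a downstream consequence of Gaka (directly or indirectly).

Fowy, Miwy, Napi, Wybu

Direct effects: Miwy.
2 steps out: Fowy.
3 steps out: Napi, Wybu.
Not reachable from it: Gato, Voto, Hoga, Kaho, Delu, Lupi, Deka.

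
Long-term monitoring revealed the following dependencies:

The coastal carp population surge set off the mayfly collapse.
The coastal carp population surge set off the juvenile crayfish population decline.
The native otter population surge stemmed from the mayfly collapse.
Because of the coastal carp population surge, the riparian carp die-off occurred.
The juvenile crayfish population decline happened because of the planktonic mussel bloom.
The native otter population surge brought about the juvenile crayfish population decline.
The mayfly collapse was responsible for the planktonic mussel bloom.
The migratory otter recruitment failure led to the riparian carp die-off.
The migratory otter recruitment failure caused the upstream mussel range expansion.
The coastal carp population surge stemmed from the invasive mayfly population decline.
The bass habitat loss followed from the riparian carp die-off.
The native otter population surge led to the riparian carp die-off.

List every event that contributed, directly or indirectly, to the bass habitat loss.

Immediate cause of the bass habitat loss: the riparian carp die-off.
Further upstream: the invasive mayfly population decline, the coastal carp population surge, the mayfly collapse, the migratory otter recruitment failure, the native otter population surge.

the coastal carp population surge, the invasive mayfly population decline, the mayfly collapse, the migratory otter recruitment failure, the native otter population surge, the riparian carp die-off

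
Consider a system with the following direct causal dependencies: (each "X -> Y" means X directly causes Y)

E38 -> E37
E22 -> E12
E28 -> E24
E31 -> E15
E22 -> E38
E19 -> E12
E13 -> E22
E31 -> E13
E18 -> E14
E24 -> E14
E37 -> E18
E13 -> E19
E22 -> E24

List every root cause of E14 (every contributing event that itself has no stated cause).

E28, E31

Tracing upstream from E14: E14 ← E24 ← E22 ← E13 ← E31.
A separate upstream branch: E14 ← E24 ← E28.
Each of those chain origins has no stated cause.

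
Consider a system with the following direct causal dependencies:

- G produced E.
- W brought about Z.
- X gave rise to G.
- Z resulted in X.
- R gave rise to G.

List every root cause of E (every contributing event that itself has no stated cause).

Tracing upstream from E: E ← G ← X ← Z ← W.
A separate upstream branch: E ← G ← R.
Each of those chain origins has no stated cause.

R, W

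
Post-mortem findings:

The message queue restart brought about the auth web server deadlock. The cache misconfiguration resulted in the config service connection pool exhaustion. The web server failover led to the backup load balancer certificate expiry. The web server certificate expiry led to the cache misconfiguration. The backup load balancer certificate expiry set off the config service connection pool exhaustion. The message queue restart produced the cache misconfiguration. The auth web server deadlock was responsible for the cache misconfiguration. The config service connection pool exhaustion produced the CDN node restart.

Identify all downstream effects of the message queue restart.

the CDN node restart, the auth web server deadlock, the cache misconfiguration, the config service connection pool exhaustion

Direct effects: the auth web server deadlock, the cache misconfiguration.
2 steps out: the config service connection pool exhaustion.
3 steps out: the CDN node restart.
Not reachable from it: the web server certificate expiry, the web server failover, the backup load balancer certificate expiry.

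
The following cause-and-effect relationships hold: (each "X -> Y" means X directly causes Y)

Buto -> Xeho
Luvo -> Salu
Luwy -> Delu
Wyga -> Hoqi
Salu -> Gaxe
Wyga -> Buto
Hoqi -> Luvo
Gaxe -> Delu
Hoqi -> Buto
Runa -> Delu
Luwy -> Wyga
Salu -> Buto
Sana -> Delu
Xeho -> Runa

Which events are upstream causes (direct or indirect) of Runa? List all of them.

Buto, Hoqi, Luvo, Luwy, Salu, Wyga, Xeho

Immediate cause of Runa: Xeho.
Further upstream: Luwy, Wyga, Hoqi, Luvo, Salu, Buto.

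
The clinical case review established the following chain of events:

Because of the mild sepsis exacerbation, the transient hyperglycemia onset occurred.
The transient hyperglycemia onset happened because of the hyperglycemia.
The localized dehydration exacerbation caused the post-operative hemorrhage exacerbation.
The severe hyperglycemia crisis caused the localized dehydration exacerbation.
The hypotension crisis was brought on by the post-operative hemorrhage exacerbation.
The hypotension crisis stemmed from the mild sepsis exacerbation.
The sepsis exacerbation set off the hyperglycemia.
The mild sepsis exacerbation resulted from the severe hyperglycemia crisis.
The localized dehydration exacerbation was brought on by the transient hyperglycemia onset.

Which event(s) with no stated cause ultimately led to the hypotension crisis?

Tracing upstream from the hypotension crisis: the hypotension crisis ← the mild sepsis exacerbation ← the severe hyperglycemia crisis.
A separate upstream branch: the hypotension crisis ← the post-operative hemorrhage exacerbation ← the localized dehydration exacerbation ← the transient hyperglycemia onset ← the hyperglycemia ← the sepsis exacerbation.
Each of those chain origins has no stated cause.

the sepsis exacerbation, the severe hyperglycemia crisis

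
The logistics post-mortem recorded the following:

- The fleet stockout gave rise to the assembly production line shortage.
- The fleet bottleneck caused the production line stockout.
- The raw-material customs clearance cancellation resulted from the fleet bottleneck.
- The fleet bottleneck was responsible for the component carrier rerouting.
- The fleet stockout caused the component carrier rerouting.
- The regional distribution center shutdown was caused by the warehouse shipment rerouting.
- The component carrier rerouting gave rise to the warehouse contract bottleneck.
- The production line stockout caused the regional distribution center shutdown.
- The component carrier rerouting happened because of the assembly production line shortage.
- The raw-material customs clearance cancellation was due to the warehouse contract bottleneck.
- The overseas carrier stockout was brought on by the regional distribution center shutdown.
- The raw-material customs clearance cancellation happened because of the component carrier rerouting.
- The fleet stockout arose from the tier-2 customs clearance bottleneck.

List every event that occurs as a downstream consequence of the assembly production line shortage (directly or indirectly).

Direct effects: the component carrier rerouting.
2 steps out: the warehouse contract bottleneck, the raw-material customs clearance cancellation.
Not reachable from it: the warehouse shipment rerouting, the fleet bottleneck, the production line stockout, the tier-2 customs clearance bottleneck, the regional distribution center shutdown, the overseas carrier stockout, the fleet stockout.

the component carrier rerouting, the raw-material customs clearance cancellation, the warehouse contract bottleneck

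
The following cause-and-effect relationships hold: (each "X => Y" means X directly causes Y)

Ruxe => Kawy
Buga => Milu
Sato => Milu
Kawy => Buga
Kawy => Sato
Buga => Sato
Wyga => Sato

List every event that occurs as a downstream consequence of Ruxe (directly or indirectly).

Direct effects: Kawy.
2 steps out: Buga, Sato.
3 steps out: Milu.
Not reachable from it: Wyga.

Buga, Kawy, Milu, Sato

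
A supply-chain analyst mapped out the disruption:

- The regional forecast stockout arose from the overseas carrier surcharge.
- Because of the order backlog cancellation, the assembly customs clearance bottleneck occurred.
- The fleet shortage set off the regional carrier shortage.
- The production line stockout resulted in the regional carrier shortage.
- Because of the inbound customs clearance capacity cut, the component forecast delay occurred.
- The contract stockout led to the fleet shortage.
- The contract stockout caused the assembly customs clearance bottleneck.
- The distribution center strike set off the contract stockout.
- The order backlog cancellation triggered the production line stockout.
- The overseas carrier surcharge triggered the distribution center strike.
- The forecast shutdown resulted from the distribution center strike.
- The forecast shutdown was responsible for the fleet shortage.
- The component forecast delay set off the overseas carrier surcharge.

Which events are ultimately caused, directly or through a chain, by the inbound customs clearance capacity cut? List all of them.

Direct effects: the component forecast delay.
2 steps out: the overseas carrier surcharge.
3 steps out: the distribution center strike, the regional forecast stockout.
4 steps out: the forecast shutdown, the contract stockout.
5 steps out: the assembly customs clearance bottleneck, the fleet shortage.
6 steps out: the regional carrier shortage.
Not reachable from it: the order backlog cancellation, the production line stockout.

the assembly customs clearance bottleneck, the component forecast delay, the contract stockout, the distribution center strike, the fleet shortage, the forecast shutdown, the overseas carrier surcharge, the regional carrier shortage, the regional forecast stockout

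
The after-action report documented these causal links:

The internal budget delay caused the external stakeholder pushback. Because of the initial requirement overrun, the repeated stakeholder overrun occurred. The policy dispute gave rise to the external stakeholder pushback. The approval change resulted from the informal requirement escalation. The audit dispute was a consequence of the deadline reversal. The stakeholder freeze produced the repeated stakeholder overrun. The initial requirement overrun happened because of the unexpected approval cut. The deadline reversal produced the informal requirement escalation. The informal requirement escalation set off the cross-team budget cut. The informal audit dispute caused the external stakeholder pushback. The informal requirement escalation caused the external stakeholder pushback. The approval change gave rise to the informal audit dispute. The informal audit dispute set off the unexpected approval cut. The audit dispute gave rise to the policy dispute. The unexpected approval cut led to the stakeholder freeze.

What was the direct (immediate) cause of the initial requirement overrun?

Upstream contributors include the deadline reversal, the informal requirement escalation, the approval change, the informal audit dispute, but only the unexpected approval cut feeds directly into the initial requirement overrun.

the unexpected approval cut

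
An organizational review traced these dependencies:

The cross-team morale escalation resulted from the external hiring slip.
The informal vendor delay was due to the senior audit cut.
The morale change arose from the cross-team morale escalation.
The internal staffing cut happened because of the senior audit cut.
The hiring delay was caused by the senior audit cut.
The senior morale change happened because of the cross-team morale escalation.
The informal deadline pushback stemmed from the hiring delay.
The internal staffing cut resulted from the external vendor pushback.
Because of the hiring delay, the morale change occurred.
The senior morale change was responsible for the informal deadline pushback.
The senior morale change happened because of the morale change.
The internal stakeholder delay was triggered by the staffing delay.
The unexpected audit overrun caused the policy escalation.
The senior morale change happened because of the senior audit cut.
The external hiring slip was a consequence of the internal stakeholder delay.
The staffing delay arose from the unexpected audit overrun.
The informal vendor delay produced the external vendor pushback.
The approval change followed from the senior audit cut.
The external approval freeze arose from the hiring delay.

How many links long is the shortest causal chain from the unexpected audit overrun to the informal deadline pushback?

Shortest chain: the unexpected audit overrun → the staffing delay → the internal stakeholder delay → the external hiring slip → the cross-team morale escalation → the senior morale change → the informal deadline pushback.

6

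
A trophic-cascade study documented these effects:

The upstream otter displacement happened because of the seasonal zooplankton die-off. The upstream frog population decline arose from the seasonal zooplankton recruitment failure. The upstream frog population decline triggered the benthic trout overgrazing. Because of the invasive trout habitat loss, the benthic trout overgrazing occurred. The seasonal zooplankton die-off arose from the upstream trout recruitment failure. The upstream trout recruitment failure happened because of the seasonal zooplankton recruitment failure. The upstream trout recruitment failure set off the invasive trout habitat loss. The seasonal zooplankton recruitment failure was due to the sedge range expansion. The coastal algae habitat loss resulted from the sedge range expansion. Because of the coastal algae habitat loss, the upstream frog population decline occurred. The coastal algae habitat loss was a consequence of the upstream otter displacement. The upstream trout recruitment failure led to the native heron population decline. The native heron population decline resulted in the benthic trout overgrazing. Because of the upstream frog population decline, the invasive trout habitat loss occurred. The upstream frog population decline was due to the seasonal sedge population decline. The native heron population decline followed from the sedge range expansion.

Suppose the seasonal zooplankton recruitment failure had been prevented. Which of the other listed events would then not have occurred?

the seasonal zooplankton die-off, the upstream otter displacement, the upstream trout recruitment failure

Downstream of the seasonal zooplankton recruitment failure: the upstream trout recruitment failure, the seasonal zooplankton die-off, the upstream otter displacement, the native heron population decline, the coastal algae habitat loss, the upstream frog population decline, the invasive trout habitat loss, the benthic trout overgrazing.
Of those, still caused via another path: the native heron population decline, the coastal algae habitat loss, the upstream frog population decline, the invasive trout habitat loss, the benthic trout overgrazing.
The remainder have no surviving cause.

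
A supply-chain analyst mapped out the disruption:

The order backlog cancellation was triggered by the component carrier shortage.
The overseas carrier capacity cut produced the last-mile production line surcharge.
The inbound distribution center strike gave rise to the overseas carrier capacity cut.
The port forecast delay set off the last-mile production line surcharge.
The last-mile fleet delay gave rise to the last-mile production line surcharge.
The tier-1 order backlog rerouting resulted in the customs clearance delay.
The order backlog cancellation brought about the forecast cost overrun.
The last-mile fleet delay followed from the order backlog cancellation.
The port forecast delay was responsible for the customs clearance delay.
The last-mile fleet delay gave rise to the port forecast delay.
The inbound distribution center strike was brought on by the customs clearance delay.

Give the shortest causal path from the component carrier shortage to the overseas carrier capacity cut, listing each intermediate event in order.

the component carrier shortage → the order backlog cancellation
the order backlog cancellation → the last-mile fleet delay
the last-mile fleet delay → the port forecast delay
the port forecast delay → the customs clearance delay
the customs clearance delay → the inbound distribution center strike
the inbound distribution center strike → the overseas carrier capacity cut
Length: 6 steps.

the component carrier shortage → the order backlog cancellation → the last-mile fleet delay → the port forecast delay → the customs clearance delay → the inbound distribution center strike → the overseas carrier capacity cut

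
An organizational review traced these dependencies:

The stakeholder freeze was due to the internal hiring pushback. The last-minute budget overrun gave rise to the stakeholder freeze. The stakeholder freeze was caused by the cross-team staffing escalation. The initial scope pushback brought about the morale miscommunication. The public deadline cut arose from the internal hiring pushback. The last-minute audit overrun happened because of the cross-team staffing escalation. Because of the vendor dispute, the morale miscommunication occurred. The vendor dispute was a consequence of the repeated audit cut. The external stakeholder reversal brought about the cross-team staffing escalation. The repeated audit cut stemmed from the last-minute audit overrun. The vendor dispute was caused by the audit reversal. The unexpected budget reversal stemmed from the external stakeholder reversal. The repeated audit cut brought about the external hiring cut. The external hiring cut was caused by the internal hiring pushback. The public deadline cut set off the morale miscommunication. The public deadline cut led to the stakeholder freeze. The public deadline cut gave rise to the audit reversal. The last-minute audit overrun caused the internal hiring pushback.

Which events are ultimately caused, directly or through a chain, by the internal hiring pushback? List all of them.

the audit reversal, the external hiring cut, the morale miscommunication, the public deadline cut, the stakeholder freeze, the vendor dispute

Direct effects: the external hiring cut, the public deadline cut, the stakeholder freeze.
2 steps out: the audit reversal, the morale miscommunication.
3 steps out: the vendor dispute.
Not reachable from it: the external stakeholder reversal, the cross-team staffing escalation, the last-minute audit overrun, the unexpected budget reversal, the repeated audit cut, the initial scope pushback, the last-minute budget overrun.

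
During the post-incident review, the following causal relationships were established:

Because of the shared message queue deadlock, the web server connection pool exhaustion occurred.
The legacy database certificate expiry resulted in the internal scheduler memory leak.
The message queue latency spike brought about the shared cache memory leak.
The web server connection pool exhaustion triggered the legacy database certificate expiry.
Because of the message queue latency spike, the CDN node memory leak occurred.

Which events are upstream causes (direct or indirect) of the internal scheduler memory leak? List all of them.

the legacy database certificate expiry, the shared message queue deadlock, the web server connection pool exhaustion

Immediate cause of the internal scheduler memory leak: the legacy database certificate expiry.
Further upstream: the shared message queue deadlock, the web server connection pool exhaustion.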